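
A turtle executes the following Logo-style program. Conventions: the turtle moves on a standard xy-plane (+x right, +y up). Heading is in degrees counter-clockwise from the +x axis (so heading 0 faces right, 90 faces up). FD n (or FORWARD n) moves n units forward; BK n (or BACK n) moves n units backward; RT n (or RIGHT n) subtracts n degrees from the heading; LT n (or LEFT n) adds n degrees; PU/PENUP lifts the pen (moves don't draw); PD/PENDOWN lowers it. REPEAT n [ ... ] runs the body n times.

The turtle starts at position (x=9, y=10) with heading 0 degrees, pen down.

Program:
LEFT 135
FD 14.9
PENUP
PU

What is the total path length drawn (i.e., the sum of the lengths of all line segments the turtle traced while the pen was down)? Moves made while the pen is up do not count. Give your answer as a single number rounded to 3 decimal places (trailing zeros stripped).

Answer: 14.9

Derivation:
Executing turtle program step by step:
Start: pos=(9,10), heading=0, pen down
LT 135: heading 0 -> 135
FD 14.9: (9,10) -> (-1.536,20.536) [heading=135, draw]
PU: pen up
PU: pen up
Final: pos=(-1.536,20.536), heading=135, 1 segment(s) drawn

Segment lengths:
  seg 1: (9,10) -> (-1.536,20.536), length = 14.9
Total = 14.9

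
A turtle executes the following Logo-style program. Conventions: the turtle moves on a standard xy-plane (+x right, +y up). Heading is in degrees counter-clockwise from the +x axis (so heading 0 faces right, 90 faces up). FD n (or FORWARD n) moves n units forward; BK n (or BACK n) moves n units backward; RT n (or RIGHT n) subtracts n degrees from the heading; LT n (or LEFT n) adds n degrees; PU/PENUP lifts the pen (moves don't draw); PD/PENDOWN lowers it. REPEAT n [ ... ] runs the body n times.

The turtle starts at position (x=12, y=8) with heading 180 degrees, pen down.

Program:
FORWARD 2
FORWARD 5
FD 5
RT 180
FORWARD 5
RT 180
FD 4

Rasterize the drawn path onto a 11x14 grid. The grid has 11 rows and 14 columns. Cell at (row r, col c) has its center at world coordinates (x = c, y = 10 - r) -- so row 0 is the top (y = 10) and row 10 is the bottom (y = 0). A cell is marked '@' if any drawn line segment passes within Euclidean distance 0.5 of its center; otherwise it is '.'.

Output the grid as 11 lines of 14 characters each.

Segment 0: (12,8) -> (10,8)
Segment 1: (10,8) -> (5,8)
Segment 2: (5,8) -> (0,8)
Segment 3: (0,8) -> (5,8)
Segment 4: (5,8) -> (1,8)

Answer: ..............
..............
@@@@@@@@@@@@@.
..............
..............
..............
..............
..............
..............
..............
..............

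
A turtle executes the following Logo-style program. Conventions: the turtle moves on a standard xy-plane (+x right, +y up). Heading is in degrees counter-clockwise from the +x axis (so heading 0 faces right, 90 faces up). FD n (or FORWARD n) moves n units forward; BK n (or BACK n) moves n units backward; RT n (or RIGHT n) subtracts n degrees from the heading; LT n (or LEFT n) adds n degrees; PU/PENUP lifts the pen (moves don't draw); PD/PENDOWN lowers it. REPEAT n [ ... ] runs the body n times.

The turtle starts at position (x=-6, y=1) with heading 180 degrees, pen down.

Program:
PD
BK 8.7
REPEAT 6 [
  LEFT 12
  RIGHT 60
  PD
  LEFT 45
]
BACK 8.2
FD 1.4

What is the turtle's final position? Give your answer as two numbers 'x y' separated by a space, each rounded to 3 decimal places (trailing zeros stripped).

Executing turtle program step by step:
Start: pos=(-6,1), heading=180, pen down
PD: pen down
BK 8.7: (-6,1) -> (2.7,1) [heading=180, draw]
REPEAT 6 [
  -- iteration 1/6 --
  LT 12: heading 180 -> 192
  RT 60: heading 192 -> 132
  PD: pen down
  LT 45: heading 132 -> 177
  -- iteration 2/6 --
  LT 12: heading 177 -> 189
  RT 60: heading 189 -> 129
  PD: pen down
  LT 45: heading 129 -> 174
  -- iteration 3/6 --
  LT 12: heading 174 -> 186
  RT 60: heading 186 -> 126
  PD: pen down
  LT 45: heading 126 -> 171
  -- iteration 4/6 --
  LT 12: heading 171 -> 183
  RT 60: heading 183 -> 123
  PD: pen down
  LT 45: heading 123 -> 168
  -- iteration 5/6 --
  LT 12: heading 168 -> 180
  RT 60: heading 180 -> 120
  PD: pen down
  LT 45: heading 120 -> 165
  -- iteration 6/6 --
  LT 12: heading 165 -> 177
  RT 60: heading 177 -> 117
  PD: pen down
  LT 45: heading 117 -> 162
]
BK 8.2: (2.7,1) -> (10.499,-1.534) [heading=162, draw]
FD 1.4: (10.499,-1.534) -> (9.167,-1.101) [heading=162, draw]
Final: pos=(9.167,-1.101), heading=162, 3 segment(s) drawn

Answer: 9.167 -1.101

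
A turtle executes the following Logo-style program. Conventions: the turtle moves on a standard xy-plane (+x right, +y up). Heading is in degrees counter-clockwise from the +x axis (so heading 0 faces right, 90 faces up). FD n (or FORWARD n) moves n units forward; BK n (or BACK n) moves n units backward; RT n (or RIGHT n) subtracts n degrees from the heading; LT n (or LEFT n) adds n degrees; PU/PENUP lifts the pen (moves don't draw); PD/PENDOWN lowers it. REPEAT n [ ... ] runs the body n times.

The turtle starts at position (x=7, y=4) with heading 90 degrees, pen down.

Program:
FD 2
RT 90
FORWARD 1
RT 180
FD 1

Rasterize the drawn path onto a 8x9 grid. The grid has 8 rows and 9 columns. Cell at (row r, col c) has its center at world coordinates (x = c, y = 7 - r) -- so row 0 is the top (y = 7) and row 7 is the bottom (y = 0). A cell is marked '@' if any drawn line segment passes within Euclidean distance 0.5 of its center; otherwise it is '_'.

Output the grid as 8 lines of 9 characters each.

Segment 0: (7,4) -> (7,6)
Segment 1: (7,6) -> (8,6)
Segment 2: (8,6) -> (7,6)

Answer: _________
_______@@
_______@_
_______@_
_________
_________
_________
_________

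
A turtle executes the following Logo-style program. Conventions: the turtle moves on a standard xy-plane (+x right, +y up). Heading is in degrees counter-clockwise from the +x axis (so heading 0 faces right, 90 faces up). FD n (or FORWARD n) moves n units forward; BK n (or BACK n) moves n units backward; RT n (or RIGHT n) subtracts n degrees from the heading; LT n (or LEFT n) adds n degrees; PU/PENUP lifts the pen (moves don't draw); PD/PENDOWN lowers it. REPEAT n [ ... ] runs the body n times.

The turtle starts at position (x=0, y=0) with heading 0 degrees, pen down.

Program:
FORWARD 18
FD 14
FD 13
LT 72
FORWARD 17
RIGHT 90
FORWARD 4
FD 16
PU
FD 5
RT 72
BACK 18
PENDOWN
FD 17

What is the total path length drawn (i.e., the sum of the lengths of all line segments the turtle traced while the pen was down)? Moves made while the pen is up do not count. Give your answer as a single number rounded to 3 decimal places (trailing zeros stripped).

Executing turtle program step by step:
Start: pos=(0,0), heading=0, pen down
FD 18: (0,0) -> (18,0) [heading=0, draw]
FD 14: (18,0) -> (32,0) [heading=0, draw]
FD 13: (32,0) -> (45,0) [heading=0, draw]
LT 72: heading 0 -> 72
FD 17: (45,0) -> (50.253,16.168) [heading=72, draw]
RT 90: heading 72 -> 342
FD 4: (50.253,16.168) -> (54.058,14.932) [heading=342, draw]
FD 16: (54.058,14.932) -> (69.274,9.988) [heading=342, draw]
PU: pen up
FD 5: (69.274,9.988) -> (74.03,8.443) [heading=342, move]
RT 72: heading 342 -> 270
BK 18: (74.03,8.443) -> (74.03,26.443) [heading=270, move]
PD: pen down
FD 17: (74.03,26.443) -> (74.03,9.443) [heading=270, draw]
Final: pos=(74.03,9.443), heading=270, 7 segment(s) drawn

Segment lengths:
  seg 1: (0,0) -> (18,0), length = 18
  seg 2: (18,0) -> (32,0), length = 14
  seg 3: (32,0) -> (45,0), length = 13
  seg 4: (45,0) -> (50.253,16.168), length = 17
  seg 5: (50.253,16.168) -> (54.058,14.932), length = 4
  seg 6: (54.058,14.932) -> (69.274,9.988), length = 16
  seg 7: (74.03,26.443) -> (74.03,9.443), length = 17
Total = 99

Answer: 99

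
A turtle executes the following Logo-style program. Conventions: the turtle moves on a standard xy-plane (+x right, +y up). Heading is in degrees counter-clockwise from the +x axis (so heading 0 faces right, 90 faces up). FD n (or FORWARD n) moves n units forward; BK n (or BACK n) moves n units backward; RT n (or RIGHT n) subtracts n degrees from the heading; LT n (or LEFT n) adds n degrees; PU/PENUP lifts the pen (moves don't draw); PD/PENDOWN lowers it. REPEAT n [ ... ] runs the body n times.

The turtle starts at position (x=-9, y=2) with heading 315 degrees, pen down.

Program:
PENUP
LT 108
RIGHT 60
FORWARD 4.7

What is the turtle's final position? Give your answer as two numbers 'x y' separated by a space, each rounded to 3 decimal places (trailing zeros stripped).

Executing turtle program step by step:
Start: pos=(-9,2), heading=315, pen down
PU: pen up
LT 108: heading 315 -> 63
RT 60: heading 63 -> 3
FD 4.7: (-9,2) -> (-4.306,2.246) [heading=3, move]
Final: pos=(-4.306,2.246), heading=3, 0 segment(s) drawn

Answer: -4.306 2.246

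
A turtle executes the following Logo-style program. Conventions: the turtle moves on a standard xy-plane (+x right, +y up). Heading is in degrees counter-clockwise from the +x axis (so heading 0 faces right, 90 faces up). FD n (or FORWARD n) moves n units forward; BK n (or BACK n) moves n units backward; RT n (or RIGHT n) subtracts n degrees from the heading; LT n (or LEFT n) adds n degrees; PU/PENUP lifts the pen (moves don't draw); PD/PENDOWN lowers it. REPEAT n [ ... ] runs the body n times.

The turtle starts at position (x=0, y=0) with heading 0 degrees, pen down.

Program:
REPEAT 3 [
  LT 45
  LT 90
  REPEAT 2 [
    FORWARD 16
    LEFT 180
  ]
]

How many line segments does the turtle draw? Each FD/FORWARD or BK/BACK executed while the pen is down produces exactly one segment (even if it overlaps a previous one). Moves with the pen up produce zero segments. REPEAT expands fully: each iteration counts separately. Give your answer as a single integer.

Answer: 6

Derivation:
Executing turtle program step by step:
Start: pos=(0,0), heading=0, pen down
REPEAT 3 [
  -- iteration 1/3 --
  LT 45: heading 0 -> 45
  LT 90: heading 45 -> 135
  REPEAT 2 [
    -- iteration 1/2 --
    FD 16: (0,0) -> (-11.314,11.314) [heading=135, draw]
    LT 180: heading 135 -> 315
    -- iteration 2/2 --
    FD 16: (-11.314,11.314) -> (0,0) [heading=315, draw]
    LT 180: heading 315 -> 135
  ]
  -- iteration 2/3 --
  LT 45: heading 135 -> 180
  LT 90: heading 180 -> 270
  REPEAT 2 [
    -- iteration 1/2 --
    FD 16: (0,0) -> (0,-16) [heading=270, draw]
    LT 180: heading 270 -> 90
    -- iteration 2/2 --
    FD 16: (0,-16) -> (0,0) [heading=90, draw]
    LT 180: heading 90 -> 270
  ]
  -- iteration 3/3 --
  LT 45: heading 270 -> 315
  LT 90: heading 315 -> 45
  REPEAT 2 [
    -- iteration 1/2 --
    FD 16: (0,0) -> (11.314,11.314) [heading=45, draw]
    LT 180: heading 45 -> 225
    -- iteration 2/2 --
    FD 16: (11.314,11.314) -> (0,0) [heading=225, draw]
    LT 180: heading 225 -> 45
  ]
]
Final: pos=(0,0), heading=45, 6 segment(s) drawn
Segments drawn: 6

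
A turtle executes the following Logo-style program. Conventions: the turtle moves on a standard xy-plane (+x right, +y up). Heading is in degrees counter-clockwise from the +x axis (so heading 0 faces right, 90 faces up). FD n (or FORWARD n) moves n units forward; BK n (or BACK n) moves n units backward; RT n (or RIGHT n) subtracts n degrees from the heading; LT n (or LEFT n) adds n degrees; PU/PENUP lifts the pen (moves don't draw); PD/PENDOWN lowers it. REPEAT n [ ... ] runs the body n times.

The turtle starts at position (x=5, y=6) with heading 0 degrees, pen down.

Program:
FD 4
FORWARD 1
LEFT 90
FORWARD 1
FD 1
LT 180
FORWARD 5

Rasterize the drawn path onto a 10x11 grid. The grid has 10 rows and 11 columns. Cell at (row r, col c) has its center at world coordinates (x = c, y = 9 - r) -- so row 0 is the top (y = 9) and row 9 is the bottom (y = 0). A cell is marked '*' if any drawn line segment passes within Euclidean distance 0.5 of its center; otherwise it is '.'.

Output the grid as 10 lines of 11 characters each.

Answer: ...........
..........*
..........*
.....******
..........*
..........*
..........*
...........
...........
...........

Derivation:
Segment 0: (5,6) -> (9,6)
Segment 1: (9,6) -> (10,6)
Segment 2: (10,6) -> (10,7)
Segment 3: (10,7) -> (10,8)
Segment 4: (10,8) -> (10,3)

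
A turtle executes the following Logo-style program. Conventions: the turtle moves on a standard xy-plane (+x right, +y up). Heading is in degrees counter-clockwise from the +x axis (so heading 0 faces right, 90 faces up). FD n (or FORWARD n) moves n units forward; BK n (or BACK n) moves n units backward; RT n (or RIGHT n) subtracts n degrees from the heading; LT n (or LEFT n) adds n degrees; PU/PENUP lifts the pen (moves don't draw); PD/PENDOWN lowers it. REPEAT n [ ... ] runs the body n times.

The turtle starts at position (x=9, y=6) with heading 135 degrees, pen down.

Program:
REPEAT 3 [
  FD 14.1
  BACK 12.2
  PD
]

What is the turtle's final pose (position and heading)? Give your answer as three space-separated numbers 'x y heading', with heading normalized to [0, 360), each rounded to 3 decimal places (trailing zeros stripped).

Answer: 4.969 10.031 135

Derivation:
Executing turtle program step by step:
Start: pos=(9,6), heading=135, pen down
REPEAT 3 [
  -- iteration 1/3 --
  FD 14.1: (9,6) -> (-0.97,15.97) [heading=135, draw]
  BK 12.2: (-0.97,15.97) -> (7.656,7.344) [heading=135, draw]
  PD: pen down
  -- iteration 2/3 --
  FD 14.1: (7.656,7.344) -> (-2.314,17.314) [heading=135, draw]
  BK 12.2: (-2.314,17.314) -> (6.313,8.687) [heading=135, draw]
  PD: pen down
  -- iteration 3/3 --
  FD 14.1: (6.313,8.687) -> (-3.657,18.657) [heading=135, draw]
  BK 12.2: (-3.657,18.657) -> (4.969,10.031) [heading=135, draw]
  PD: pen down
]
Final: pos=(4.969,10.031), heading=135, 6 segment(s) drawn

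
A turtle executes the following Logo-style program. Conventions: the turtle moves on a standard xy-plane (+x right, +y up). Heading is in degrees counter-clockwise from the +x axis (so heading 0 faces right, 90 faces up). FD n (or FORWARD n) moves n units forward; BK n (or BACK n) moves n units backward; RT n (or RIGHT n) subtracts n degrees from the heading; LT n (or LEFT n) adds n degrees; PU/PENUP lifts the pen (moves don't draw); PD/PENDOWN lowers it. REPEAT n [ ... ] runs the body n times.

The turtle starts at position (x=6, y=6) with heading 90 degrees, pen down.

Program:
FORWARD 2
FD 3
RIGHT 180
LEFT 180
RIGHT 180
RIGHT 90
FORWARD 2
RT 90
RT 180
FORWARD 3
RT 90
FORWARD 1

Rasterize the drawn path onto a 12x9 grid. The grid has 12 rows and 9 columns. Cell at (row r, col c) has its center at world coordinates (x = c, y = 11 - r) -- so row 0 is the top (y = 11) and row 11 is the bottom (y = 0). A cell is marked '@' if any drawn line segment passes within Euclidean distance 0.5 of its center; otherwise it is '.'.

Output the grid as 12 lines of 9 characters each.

Segment 0: (6,6) -> (6,8)
Segment 1: (6,8) -> (6,11)
Segment 2: (6,11) -> (4,11)
Segment 3: (4,11) -> (4,8)
Segment 4: (4,8) -> (3,8)

Answer: ....@@@..
....@.@..
....@.@..
...@@.@..
......@..
......@..
.........
.........
.........
.........
.........
.........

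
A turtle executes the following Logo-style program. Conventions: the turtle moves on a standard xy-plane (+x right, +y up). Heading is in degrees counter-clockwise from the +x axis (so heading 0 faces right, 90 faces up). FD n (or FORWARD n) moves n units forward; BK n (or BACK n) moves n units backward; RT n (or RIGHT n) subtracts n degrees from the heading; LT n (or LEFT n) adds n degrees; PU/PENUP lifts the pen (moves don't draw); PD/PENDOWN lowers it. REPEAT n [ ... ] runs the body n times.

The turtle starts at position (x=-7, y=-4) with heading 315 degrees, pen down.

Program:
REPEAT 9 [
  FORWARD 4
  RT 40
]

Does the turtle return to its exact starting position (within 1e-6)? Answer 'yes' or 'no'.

Answer: yes

Derivation:
Executing turtle program step by step:
Start: pos=(-7,-4), heading=315, pen down
REPEAT 9 [
  -- iteration 1/9 --
  FD 4: (-7,-4) -> (-4.172,-6.828) [heading=315, draw]
  RT 40: heading 315 -> 275
  -- iteration 2/9 --
  FD 4: (-4.172,-6.828) -> (-3.823,-10.813) [heading=275, draw]
  RT 40: heading 275 -> 235
  -- iteration 3/9 --
  FD 4: (-3.823,-10.813) -> (-6.117,-14.09) [heading=235, draw]
  RT 40: heading 235 -> 195
  -- iteration 4/9 --
  FD 4: (-6.117,-14.09) -> (-9.981,-15.125) [heading=195, draw]
  RT 40: heading 195 -> 155
  -- iteration 5/9 --
  FD 4: (-9.981,-15.125) -> (-13.606,-13.435) [heading=155, draw]
  RT 40: heading 155 -> 115
  -- iteration 6/9 --
  FD 4: (-13.606,-13.435) -> (-15.297,-9.809) [heading=115, draw]
  RT 40: heading 115 -> 75
  -- iteration 7/9 --
  FD 4: (-15.297,-9.809) -> (-14.261,-5.946) [heading=75, draw]
  RT 40: heading 75 -> 35
  -- iteration 8/9 --
  FD 4: (-14.261,-5.946) -> (-10.985,-3.651) [heading=35, draw]
  RT 40: heading 35 -> 355
  -- iteration 9/9 --
  FD 4: (-10.985,-3.651) -> (-7,-4) [heading=355, draw]
  RT 40: heading 355 -> 315
]
Final: pos=(-7,-4), heading=315, 9 segment(s) drawn

Start position: (-7, -4)
Final position: (-7, -4)
Distance = 0; < 1e-6 -> CLOSED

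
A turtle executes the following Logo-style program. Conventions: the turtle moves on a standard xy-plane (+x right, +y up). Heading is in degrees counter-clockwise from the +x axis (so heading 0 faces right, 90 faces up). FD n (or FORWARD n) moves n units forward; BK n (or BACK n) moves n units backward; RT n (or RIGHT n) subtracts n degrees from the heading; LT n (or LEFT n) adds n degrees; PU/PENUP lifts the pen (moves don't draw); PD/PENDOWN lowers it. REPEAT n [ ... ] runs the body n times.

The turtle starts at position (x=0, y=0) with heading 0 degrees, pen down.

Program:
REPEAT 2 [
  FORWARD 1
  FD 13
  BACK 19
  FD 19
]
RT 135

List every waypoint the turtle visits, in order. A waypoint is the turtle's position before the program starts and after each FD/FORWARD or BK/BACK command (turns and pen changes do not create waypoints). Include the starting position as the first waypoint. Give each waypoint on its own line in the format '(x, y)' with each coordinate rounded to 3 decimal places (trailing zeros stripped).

Answer: (0, 0)
(1, 0)
(14, 0)
(-5, 0)
(14, 0)
(15, 0)
(28, 0)
(9, 0)
(28, 0)

Derivation:
Executing turtle program step by step:
Start: pos=(0,0), heading=0, pen down
REPEAT 2 [
  -- iteration 1/2 --
  FD 1: (0,0) -> (1,0) [heading=0, draw]
  FD 13: (1,0) -> (14,0) [heading=0, draw]
  BK 19: (14,0) -> (-5,0) [heading=0, draw]
  FD 19: (-5,0) -> (14,0) [heading=0, draw]
  -- iteration 2/2 --
  FD 1: (14,0) -> (15,0) [heading=0, draw]
  FD 13: (15,0) -> (28,0) [heading=0, draw]
  BK 19: (28,0) -> (9,0) [heading=0, draw]
  FD 19: (9,0) -> (28,0) [heading=0, draw]
]
RT 135: heading 0 -> 225
Final: pos=(28,0), heading=225, 8 segment(s) drawn
Waypoints (9 total):
(0, 0)
(1, 0)
(14, 0)
(-5, 0)
(14, 0)
(15, 0)
(28, 0)
(9, 0)
(28, 0)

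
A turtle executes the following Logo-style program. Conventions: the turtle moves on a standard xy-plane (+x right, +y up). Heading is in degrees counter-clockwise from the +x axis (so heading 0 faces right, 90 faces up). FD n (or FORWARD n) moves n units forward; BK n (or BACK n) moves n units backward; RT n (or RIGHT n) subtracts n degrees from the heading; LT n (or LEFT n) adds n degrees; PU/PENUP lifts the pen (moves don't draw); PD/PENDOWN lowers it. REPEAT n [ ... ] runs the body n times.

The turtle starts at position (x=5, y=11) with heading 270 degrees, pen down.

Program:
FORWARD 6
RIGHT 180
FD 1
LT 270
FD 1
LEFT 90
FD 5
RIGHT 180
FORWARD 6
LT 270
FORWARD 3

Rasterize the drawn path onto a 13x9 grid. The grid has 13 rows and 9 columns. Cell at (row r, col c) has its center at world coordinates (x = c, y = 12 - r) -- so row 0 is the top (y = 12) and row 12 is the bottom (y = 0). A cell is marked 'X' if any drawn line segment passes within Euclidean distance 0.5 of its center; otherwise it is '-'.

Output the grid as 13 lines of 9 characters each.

Segment 0: (5,11) -> (5,5)
Segment 1: (5,5) -> (5,6)
Segment 2: (5,6) -> (6,6)
Segment 3: (6,6) -> (6,11)
Segment 4: (6,11) -> (6,5)
Segment 5: (6,5) -> (3,5)

Answer: ---------
-----XX--
-----XX--
-----XX--
-----XX--
-----XX--
-----XX--
---XXXX--
---------
---------
---------
---------
---------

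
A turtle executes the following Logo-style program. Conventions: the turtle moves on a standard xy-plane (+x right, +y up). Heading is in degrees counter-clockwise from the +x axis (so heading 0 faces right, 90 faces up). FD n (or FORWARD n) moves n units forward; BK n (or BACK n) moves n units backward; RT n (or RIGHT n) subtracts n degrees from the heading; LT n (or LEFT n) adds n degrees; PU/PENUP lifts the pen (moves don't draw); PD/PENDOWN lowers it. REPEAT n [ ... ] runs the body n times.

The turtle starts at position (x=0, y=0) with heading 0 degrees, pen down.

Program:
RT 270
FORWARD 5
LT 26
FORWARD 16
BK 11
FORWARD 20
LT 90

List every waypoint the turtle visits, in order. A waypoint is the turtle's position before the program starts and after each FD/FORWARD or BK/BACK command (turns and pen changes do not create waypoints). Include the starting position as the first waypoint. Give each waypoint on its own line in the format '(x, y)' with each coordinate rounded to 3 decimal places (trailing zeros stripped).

Executing turtle program step by step:
Start: pos=(0,0), heading=0, pen down
RT 270: heading 0 -> 90
FD 5: (0,0) -> (0,5) [heading=90, draw]
LT 26: heading 90 -> 116
FD 16: (0,5) -> (-7.014,19.381) [heading=116, draw]
BK 11: (-7.014,19.381) -> (-2.192,9.494) [heading=116, draw]
FD 20: (-2.192,9.494) -> (-10.959,27.47) [heading=116, draw]
LT 90: heading 116 -> 206
Final: pos=(-10.959,27.47), heading=206, 4 segment(s) drawn
Waypoints (5 total):
(0, 0)
(0, 5)
(-7.014, 19.381)
(-2.192, 9.494)
(-10.959, 27.47)

Answer: (0, 0)
(0, 5)
(-7.014, 19.381)
(-2.192, 9.494)
(-10.959, 27.47)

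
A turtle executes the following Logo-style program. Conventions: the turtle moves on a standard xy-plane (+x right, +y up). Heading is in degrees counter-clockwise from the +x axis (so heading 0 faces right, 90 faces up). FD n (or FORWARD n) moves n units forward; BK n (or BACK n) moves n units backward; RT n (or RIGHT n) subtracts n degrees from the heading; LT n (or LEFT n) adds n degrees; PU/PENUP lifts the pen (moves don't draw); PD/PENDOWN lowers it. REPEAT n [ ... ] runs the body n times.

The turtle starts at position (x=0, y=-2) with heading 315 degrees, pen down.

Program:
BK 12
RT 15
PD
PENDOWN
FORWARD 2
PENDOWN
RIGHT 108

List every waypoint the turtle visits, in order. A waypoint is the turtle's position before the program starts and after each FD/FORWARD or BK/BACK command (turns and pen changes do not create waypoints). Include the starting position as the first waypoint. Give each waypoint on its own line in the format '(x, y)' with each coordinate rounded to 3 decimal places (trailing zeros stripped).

Executing turtle program step by step:
Start: pos=(0,-2), heading=315, pen down
BK 12: (0,-2) -> (-8.485,6.485) [heading=315, draw]
RT 15: heading 315 -> 300
PD: pen down
PD: pen down
FD 2: (-8.485,6.485) -> (-7.485,4.753) [heading=300, draw]
PD: pen down
RT 108: heading 300 -> 192
Final: pos=(-7.485,4.753), heading=192, 2 segment(s) drawn
Waypoints (3 total):
(0, -2)
(-8.485, 6.485)
(-7.485, 4.753)

Answer: (0, -2)
(-8.485, 6.485)
(-7.485, 4.753)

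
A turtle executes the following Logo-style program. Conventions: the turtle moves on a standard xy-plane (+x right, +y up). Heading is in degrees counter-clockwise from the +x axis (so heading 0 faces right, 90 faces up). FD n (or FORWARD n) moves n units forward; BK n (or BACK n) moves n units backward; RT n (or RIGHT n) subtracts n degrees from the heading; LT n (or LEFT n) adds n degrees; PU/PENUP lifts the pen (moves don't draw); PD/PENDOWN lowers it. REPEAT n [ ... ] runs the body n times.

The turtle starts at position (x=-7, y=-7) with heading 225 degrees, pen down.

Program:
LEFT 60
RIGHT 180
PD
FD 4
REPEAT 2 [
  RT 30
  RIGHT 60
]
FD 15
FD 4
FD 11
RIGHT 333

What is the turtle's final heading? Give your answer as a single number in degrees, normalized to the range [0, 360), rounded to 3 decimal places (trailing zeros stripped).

Executing turtle program step by step:
Start: pos=(-7,-7), heading=225, pen down
LT 60: heading 225 -> 285
RT 180: heading 285 -> 105
PD: pen down
FD 4: (-7,-7) -> (-8.035,-3.136) [heading=105, draw]
REPEAT 2 [
  -- iteration 1/2 --
  RT 30: heading 105 -> 75
  RT 60: heading 75 -> 15
  -- iteration 2/2 --
  RT 30: heading 15 -> 345
  RT 60: heading 345 -> 285
]
FD 15: (-8.035,-3.136) -> (-4.153,-17.625) [heading=285, draw]
FD 4: (-4.153,-17.625) -> (-3.118,-21.489) [heading=285, draw]
FD 11: (-3.118,-21.489) -> (-0.271,-32.114) [heading=285, draw]
RT 333: heading 285 -> 312
Final: pos=(-0.271,-32.114), heading=312, 4 segment(s) drawn

Answer: 312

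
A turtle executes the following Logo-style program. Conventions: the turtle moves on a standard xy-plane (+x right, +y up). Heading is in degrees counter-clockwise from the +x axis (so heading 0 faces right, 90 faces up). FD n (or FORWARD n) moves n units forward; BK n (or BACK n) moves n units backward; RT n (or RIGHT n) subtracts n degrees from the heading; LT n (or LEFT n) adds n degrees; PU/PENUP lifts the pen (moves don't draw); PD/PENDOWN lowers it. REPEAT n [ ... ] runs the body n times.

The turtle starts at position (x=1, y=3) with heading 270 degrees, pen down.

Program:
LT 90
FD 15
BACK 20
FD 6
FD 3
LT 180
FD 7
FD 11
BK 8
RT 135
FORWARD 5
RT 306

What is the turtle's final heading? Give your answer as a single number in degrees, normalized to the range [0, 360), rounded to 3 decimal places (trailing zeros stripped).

Answer: 99

Derivation:
Executing turtle program step by step:
Start: pos=(1,3), heading=270, pen down
LT 90: heading 270 -> 0
FD 15: (1,3) -> (16,3) [heading=0, draw]
BK 20: (16,3) -> (-4,3) [heading=0, draw]
FD 6: (-4,3) -> (2,3) [heading=0, draw]
FD 3: (2,3) -> (5,3) [heading=0, draw]
LT 180: heading 0 -> 180
FD 7: (5,3) -> (-2,3) [heading=180, draw]
FD 11: (-2,3) -> (-13,3) [heading=180, draw]
BK 8: (-13,3) -> (-5,3) [heading=180, draw]
RT 135: heading 180 -> 45
FD 5: (-5,3) -> (-1.464,6.536) [heading=45, draw]
RT 306: heading 45 -> 99
Final: pos=(-1.464,6.536), heading=99, 8 segment(s) drawn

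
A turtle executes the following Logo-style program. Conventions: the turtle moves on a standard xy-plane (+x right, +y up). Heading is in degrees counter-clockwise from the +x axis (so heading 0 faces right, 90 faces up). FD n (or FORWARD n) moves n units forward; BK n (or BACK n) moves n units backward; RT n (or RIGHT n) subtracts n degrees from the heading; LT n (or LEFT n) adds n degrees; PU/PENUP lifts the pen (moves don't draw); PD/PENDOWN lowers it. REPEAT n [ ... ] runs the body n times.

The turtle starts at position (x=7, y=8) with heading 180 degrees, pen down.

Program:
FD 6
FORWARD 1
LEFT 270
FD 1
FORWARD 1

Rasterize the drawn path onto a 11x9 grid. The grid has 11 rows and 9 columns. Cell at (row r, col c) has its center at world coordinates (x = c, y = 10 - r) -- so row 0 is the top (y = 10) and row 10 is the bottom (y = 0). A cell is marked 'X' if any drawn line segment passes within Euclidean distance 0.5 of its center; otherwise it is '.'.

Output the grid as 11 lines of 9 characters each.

Segment 0: (7,8) -> (1,8)
Segment 1: (1,8) -> (0,8)
Segment 2: (0,8) -> (0,9)
Segment 3: (0,9) -> (0,10)

Answer: X........
X........
XXXXXXXX.
.........
.........
.........
.........
.........
.........
.........
.........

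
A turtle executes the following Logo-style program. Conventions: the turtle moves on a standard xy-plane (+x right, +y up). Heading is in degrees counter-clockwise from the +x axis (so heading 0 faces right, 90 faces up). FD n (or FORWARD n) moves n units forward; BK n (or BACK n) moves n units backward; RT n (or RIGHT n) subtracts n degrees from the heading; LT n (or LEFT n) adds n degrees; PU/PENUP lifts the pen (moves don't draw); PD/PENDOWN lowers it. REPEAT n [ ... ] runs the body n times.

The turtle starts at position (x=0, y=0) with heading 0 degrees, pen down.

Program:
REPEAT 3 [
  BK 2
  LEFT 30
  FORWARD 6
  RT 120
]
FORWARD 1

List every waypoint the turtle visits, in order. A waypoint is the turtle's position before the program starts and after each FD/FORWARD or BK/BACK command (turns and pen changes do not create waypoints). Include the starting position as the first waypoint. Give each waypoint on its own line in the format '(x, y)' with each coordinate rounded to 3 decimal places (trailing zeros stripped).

Executing turtle program step by step:
Start: pos=(0,0), heading=0, pen down
REPEAT 3 [
  -- iteration 1/3 --
  BK 2: (0,0) -> (-2,0) [heading=0, draw]
  LT 30: heading 0 -> 30
  FD 6: (-2,0) -> (3.196,3) [heading=30, draw]
  RT 120: heading 30 -> 270
  -- iteration 2/3 --
  BK 2: (3.196,3) -> (3.196,5) [heading=270, draw]
  LT 30: heading 270 -> 300
  FD 6: (3.196,5) -> (6.196,-0.196) [heading=300, draw]
  RT 120: heading 300 -> 180
  -- iteration 3/3 --
  BK 2: (6.196,-0.196) -> (8.196,-0.196) [heading=180, draw]
  LT 30: heading 180 -> 210
  FD 6: (8.196,-0.196) -> (3,-3.196) [heading=210, draw]
  RT 120: heading 210 -> 90
]
FD 1: (3,-3.196) -> (3,-2.196) [heading=90, draw]
Final: pos=(3,-2.196), heading=90, 7 segment(s) drawn
Waypoints (8 total):
(0, 0)
(-2, 0)
(3.196, 3)
(3.196, 5)
(6.196, -0.196)
(8.196, -0.196)
(3, -3.196)
(3, -2.196)

Answer: (0, 0)
(-2, 0)
(3.196, 3)
(3.196, 5)
(6.196, -0.196)
(8.196, -0.196)
(3, -3.196)
(3, -2.196)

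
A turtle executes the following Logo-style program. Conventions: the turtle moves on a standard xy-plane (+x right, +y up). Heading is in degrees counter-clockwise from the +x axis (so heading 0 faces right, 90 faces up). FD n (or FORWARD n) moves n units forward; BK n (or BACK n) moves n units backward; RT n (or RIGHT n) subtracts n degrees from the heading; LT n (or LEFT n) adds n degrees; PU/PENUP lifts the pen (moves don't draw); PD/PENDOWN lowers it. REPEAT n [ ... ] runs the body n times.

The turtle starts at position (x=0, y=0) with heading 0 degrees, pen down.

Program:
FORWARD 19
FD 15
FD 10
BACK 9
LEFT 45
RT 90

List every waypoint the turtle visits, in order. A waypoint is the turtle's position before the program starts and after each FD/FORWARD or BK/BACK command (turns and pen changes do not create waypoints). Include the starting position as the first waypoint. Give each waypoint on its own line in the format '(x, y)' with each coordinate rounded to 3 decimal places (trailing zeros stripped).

Answer: (0, 0)
(19, 0)
(34, 0)
(44, 0)
(35, 0)

Derivation:
Executing turtle program step by step:
Start: pos=(0,0), heading=0, pen down
FD 19: (0,0) -> (19,0) [heading=0, draw]
FD 15: (19,0) -> (34,0) [heading=0, draw]
FD 10: (34,0) -> (44,0) [heading=0, draw]
BK 9: (44,0) -> (35,0) [heading=0, draw]
LT 45: heading 0 -> 45
RT 90: heading 45 -> 315
Final: pos=(35,0), heading=315, 4 segment(s) drawn
Waypoints (5 total):
(0, 0)
(19, 0)
(34, 0)
(44, 0)
(35, 0)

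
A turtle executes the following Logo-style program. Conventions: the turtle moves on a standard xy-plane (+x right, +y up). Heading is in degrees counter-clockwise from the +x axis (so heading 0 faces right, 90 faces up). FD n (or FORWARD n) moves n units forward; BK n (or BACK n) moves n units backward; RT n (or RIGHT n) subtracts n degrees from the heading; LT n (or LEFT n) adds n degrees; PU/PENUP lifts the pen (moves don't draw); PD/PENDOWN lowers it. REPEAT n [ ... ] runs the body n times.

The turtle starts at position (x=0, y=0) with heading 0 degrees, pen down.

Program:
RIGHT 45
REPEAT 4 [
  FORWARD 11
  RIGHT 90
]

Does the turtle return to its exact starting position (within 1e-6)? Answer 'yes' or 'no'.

Executing turtle program step by step:
Start: pos=(0,0), heading=0, pen down
RT 45: heading 0 -> 315
REPEAT 4 [
  -- iteration 1/4 --
  FD 11: (0,0) -> (7.778,-7.778) [heading=315, draw]
  RT 90: heading 315 -> 225
  -- iteration 2/4 --
  FD 11: (7.778,-7.778) -> (0,-15.556) [heading=225, draw]
  RT 90: heading 225 -> 135
  -- iteration 3/4 --
  FD 11: (0,-15.556) -> (-7.778,-7.778) [heading=135, draw]
  RT 90: heading 135 -> 45
  -- iteration 4/4 --
  FD 11: (-7.778,-7.778) -> (0,0) [heading=45, draw]
  RT 90: heading 45 -> 315
]
Final: pos=(0,0), heading=315, 4 segment(s) drawn

Start position: (0, 0)
Final position: (0, 0)
Distance = 0; < 1e-6 -> CLOSED

Answer: yes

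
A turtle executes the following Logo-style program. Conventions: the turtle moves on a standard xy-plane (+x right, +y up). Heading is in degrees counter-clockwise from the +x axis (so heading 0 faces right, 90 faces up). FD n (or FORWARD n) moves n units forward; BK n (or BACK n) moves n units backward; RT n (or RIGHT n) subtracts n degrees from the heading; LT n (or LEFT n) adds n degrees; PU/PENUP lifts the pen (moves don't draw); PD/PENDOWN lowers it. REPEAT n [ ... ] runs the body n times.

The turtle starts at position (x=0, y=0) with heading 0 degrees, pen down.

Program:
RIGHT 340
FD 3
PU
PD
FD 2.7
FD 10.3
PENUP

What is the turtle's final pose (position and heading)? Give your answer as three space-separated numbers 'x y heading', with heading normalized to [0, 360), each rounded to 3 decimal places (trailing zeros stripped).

Executing turtle program step by step:
Start: pos=(0,0), heading=0, pen down
RT 340: heading 0 -> 20
FD 3: (0,0) -> (2.819,1.026) [heading=20, draw]
PU: pen up
PD: pen down
FD 2.7: (2.819,1.026) -> (5.356,1.95) [heading=20, draw]
FD 10.3: (5.356,1.95) -> (15.035,5.472) [heading=20, draw]
PU: pen up
Final: pos=(15.035,5.472), heading=20, 3 segment(s) drawn

Answer: 15.035 5.472 20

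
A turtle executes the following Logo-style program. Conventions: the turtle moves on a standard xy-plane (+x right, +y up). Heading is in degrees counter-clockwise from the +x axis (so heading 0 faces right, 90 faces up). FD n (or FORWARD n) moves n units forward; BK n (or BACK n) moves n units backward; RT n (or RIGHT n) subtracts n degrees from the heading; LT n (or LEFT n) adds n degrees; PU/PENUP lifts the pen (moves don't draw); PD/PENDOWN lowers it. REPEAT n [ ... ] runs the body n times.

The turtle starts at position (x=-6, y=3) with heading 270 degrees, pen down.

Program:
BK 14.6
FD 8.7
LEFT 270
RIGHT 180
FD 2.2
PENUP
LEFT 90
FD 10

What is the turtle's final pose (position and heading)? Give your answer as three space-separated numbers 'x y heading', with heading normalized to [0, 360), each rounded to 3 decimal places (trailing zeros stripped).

Executing turtle program step by step:
Start: pos=(-6,3), heading=270, pen down
BK 14.6: (-6,3) -> (-6,17.6) [heading=270, draw]
FD 8.7: (-6,17.6) -> (-6,8.9) [heading=270, draw]
LT 270: heading 270 -> 180
RT 180: heading 180 -> 0
FD 2.2: (-6,8.9) -> (-3.8,8.9) [heading=0, draw]
PU: pen up
LT 90: heading 0 -> 90
FD 10: (-3.8,8.9) -> (-3.8,18.9) [heading=90, move]
Final: pos=(-3.8,18.9), heading=90, 3 segment(s) drawn

Answer: -3.8 18.9 90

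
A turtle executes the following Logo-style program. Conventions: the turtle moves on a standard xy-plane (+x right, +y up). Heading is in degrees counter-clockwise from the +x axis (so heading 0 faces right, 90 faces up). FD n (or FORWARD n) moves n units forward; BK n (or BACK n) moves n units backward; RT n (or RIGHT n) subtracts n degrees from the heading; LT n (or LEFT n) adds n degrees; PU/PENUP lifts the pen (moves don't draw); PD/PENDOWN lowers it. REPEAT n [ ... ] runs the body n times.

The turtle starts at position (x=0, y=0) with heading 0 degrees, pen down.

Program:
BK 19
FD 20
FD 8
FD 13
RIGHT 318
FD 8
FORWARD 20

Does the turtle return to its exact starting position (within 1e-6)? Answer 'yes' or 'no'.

Answer: no

Derivation:
Executing turtle program step by step:
Start: pos=(0,0), heading=0, pen down
BK 19: (0,0) -> (-19,0) [heading=0, draw]
FD 20: (-19,0) -> (1,0) [heading=0, draw]
FD 8: (1,0) -> (9,0) [heading=0, draw]
FD 13: (9,0) -> (22,0) [heading=0, draw]
RT 318: heading 0 -> 42
FD 8: (22,0) -> (27.945,5.353) [heading=42, draw]
FD 20: (27.945,5.353) -> (42.808,18.736) [heading=42, draw]
Final: pos=(42.808,18.736), heading=42, 6 segment(s) drawn

Start position: (0, 0)
Final position: (42.808, 18.736)
Distance = 46.729; >= 1e-6 -> NOT closed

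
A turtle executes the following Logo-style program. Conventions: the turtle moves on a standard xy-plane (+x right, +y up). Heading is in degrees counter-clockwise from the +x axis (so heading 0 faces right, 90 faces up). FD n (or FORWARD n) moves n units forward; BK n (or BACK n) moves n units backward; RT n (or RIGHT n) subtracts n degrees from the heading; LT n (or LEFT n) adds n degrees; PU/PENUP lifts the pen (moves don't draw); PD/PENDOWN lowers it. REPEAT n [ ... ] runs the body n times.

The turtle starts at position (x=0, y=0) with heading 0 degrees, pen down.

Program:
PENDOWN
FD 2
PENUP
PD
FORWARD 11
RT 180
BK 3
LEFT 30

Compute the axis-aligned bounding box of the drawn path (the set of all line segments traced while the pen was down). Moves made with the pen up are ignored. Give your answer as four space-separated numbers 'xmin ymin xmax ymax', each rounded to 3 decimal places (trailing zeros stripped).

Answer: 0 0 16 0

Derivation:
Executing turtle program step by step:
Start: pos=(0,0), heading=0, pen down
PD: pen down
FD 2: (0,0) -> (2,0) [heading=0, draw]
PU: pen up
PD: pen down
FD 11: (2,0) -> (13,0) [heading=0, draw]
RT 180: heading 0 -> 180
BK 3: (13,0) -> (16,0) [heading=180, draw]
LT 30: heading 180 -> 210
Final: pos=(16,0), heading=210, 3 segment(s) drawn

Segment endpoints: x in {0, 2, 13, 16}, y in {0, 0}
xmin=0, ymin=0, xmax=16, ymax=0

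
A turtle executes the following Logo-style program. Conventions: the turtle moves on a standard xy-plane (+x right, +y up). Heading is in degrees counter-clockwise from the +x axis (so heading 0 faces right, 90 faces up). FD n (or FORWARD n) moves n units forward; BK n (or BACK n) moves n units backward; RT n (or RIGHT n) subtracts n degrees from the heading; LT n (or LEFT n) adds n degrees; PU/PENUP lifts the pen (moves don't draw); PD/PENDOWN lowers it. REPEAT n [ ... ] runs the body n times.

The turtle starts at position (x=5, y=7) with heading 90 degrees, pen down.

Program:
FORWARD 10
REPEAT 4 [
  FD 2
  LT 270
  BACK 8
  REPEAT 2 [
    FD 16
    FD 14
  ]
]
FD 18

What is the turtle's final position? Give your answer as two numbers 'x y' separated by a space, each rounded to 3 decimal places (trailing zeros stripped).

Answer: 5 35

Derivation:
Executing turtle program step by step:
Start: pos=(5,7), heading=90, pen down
FD 10: (5,7) -> (5,17) [heading=90, draw]
REPEAT 4 [
  -- iteration 1/4 --
  FD 2: (5,17) -> (5,19) [heading=90, draw]
  LT 270: heading 90 -> 0
  BK 8: (5,19) -> (-3,19) [heading=0, draw]
  REPEAT 2 [
    -- iteration 1/2 --
    FD 16: (-3,19) -> (13,19) [heading=0, draw]
    FD 14: (13,19) -> (27,19) [heading=0, draw]
    -- iteration 2/2 --
    FD 16: (27,19) -> (43,19) [heading=0, draw]
    FD 14: (43,19) -> (57,19) [heading=0, draw]
  ]
  -- iteration 2/4 --
  FD 2: (57,19) -> (59,19) [heading=0, draw]
  LT 270: heading 0 -> 270
  BK 8: (59,19) -> (59,27) [heading=270, draw]
  REPEAT 2 [
    -- iteration 1/2 --
    FD 16: (59,27) -> (59,11) [heading=270, draw]
    FD 14: (59,11) -> (59,-3) [heading=270, draw]
    -- iteration 2/2 --
    FD 16: (59,-3) -> (59,-19) [heading=270, draw]
    FD 14: (59,-19) -> (59,-33) [heading=270, draw]
  ]
  -- iteration 3/4 --
  FD 2: (59,-33) -> (59,-35) [heading=270, draw]
  LT 270: heading 270 -> 180
  BK 8: (59,-35) -> (67,-35) [heading=180, draw]
  REPEAT 2 [
    -- iteration 1/2 --
    FD 16: (67,-35) -> (51,-35) [heading=180, draw]
    FD 14: (51,-35) -> (37,-35) [heading=180, draw]
    -- iteration 2/2 --
    FD 16: (37,-35) -> (21,-35) [heading=180, draw]
    FD 14: (21,-35) -> (7,-35) [heading=180, draw]
  ]
  -- iteration 4/4 --
  FD 2: (7,-35) -> (5,-35) [heading=180, draw]
  LT 270: heading 180 -> 90
  BK 8: (5,-35) -> (5,-43) [heading=90, draw]
  REPEAT 2 [
    -- iteration 1/2 --
    FD 16: (5,-43) -> (5,-27) [heading=90, draw]
    FD 14: (5,-27) -> (5,-13) [heading=90, draw]
    -- iteration 2/2 --
    FD 16: (5,-13) -> (5,3) [heading=90, draw]
    FD 14: (5,3) -> (5,17) [heading=90, draw]
  ]
]
FD 18: (5,17) -> (5,35) [heading=90, draw]
Final: pos=(5,35), heading=90, 26 segment(s) drawn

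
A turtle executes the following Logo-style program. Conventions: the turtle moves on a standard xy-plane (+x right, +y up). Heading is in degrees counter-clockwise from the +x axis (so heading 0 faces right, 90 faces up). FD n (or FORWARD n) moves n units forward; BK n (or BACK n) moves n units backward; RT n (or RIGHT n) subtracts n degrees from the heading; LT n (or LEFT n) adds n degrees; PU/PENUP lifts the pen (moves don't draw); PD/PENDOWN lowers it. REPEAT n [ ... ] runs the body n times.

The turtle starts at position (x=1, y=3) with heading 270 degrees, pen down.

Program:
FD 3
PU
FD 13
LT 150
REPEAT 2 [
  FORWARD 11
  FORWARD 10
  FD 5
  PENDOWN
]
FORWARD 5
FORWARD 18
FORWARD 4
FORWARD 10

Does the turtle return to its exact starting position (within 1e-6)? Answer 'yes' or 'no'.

Executing turtle program step by step:
Start: pos=(1,3), heading=270, pen down
FD 3: (1,3) -> (1,0) [heading=270, draw]
PU: pen up
FD 13: (1,0) -> (1,-13) [heading=270, move]
LT 150: heading 270 -> 60
REPEAT 2 [
  -- iteration 1/2 --
  FD 11: (1,-13) -> (6.5,-3.474) [heading=60, move]
  FD 10: (6.5,-3.474) -> (11.5,5.187) [heading=60, move]
  FD 5: (11.5,5.187) -> (14,9.517) [heading=60, move]
  PD: pen down
  -- iteration 2/2 --
  FD 11: (14,9.517) -> (19.5,19.043) [heading=60, draw]
  FD 10: (19.5,19.043) -> (24.5,27.703) [heading=60, draw]
  FD 5: (24.5,27.703) -> (27,32.033) [heading=60, draw]
  PD: pen down
]
FD 5: (27,32.033) -> (29.5,36.363) [heading=60, draw]
FD 18: (29.5,36.363) -> (38.5,51.952) [heading=60, draw]
FD 4: (38.5,51.952) -> (40.5,55.416) [heading=60, draw]
FD 10: (40.5,55.416) -> (45.5,64.076) [heading=60, draw]
Final: pos=(45.5,64.076), heading=60, 8 segment(s) drawn

Start position: (1, 3)
Final position: (45.5, 64.076)
Distance = 75.568; >= 1e-6 -> NOT closed

Answer: no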